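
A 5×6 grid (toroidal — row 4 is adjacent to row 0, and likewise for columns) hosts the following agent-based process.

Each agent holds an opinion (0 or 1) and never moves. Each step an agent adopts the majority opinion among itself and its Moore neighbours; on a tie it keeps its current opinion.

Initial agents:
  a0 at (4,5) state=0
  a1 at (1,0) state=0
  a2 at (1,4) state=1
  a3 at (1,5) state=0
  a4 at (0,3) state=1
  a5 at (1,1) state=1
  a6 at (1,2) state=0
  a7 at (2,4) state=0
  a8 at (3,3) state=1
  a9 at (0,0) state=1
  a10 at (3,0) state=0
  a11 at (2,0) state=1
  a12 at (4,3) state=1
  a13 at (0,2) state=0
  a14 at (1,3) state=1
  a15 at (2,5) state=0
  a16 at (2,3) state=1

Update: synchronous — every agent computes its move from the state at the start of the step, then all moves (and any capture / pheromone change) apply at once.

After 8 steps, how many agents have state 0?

t=1: a0@(4,5):0 a1@(1,0):0 a2@(1,4):1 a3@(1,5):0 a4@(0,3):1 a5@(1,1):1 a6@(1,2):1 a7@(2,4):1 a8@(3,3):1 a9@(0,0):0 a10@(3,0):0 a11@(2,0):0 a12@(4,3):1 a13@(0,2):1 a14@(1,3):1 a15@(2,5):0 a16@(2,3):1
t=2: (unchanged — steady state)

7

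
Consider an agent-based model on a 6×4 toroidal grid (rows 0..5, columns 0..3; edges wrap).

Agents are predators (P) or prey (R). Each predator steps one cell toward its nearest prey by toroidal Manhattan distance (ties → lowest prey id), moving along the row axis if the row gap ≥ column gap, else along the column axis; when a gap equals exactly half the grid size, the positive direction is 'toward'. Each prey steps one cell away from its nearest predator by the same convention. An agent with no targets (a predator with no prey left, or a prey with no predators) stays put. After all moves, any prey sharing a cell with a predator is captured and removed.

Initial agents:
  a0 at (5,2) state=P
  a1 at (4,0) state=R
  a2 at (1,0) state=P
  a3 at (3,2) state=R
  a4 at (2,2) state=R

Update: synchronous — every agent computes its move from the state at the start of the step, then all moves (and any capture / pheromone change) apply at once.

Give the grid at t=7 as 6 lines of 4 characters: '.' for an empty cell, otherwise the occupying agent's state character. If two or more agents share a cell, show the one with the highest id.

....
.PR.
....
....
PR..
....

t=1: a0@(4,2):P a1@(4,3):R a2@(2,0):P a3@(2,2):R a4@(1,2):R
t=2: a0@(4,3):P a1@(4,0):R a2@(2,1):P a3@(1,2):R a4@(0,2):R
t=3: a0@(4,0):P a1@(4,1):R a2@(1,1):P a3@(0,2):R a4@(1,2):R
t=4: a0@(4,1):P a1@(4,2):R a2@(1,2):P a3@(5,2):R a4@(1,3):R
t=5: a0@(4,2):P a1@(4,3):R a2@(1,3):P a3@(0,2):R a4@(1,0):R
t=6: a0@(4,3):P a1@(4,0):R a2@(1,0):P a3@(1,2):R a4@(1,1):R
t=7: a0@(4,0):P a1@(4,1):R a2@(1,1):P a4@(1,2):R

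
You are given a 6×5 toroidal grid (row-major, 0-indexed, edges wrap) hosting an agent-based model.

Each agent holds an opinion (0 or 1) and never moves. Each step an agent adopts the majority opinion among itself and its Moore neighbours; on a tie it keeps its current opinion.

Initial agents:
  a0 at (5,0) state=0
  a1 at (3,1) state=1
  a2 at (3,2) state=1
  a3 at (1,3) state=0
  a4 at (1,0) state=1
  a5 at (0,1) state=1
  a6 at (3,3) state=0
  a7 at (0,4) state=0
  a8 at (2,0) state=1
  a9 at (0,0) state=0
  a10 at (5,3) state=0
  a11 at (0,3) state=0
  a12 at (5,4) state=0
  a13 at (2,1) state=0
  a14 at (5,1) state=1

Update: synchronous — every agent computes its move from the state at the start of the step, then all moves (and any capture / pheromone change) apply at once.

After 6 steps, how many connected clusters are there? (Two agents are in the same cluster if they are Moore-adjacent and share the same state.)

3

t=1: a0@(5,0):0 a1@(3,1):1 a2@(3,2):1 a3@(1,3):0 a4@(1,0):1 a5@(0,1):1 a6@(3,3):0 a7@(0,4):0 a8@(2,0):1 a9@(0,0):0 a10@(5,3):0 a11@(0,3):0 a12@(5,4):0 a13@(2,1):1 a14@(5,1):1
t=2: (unchanged — steady state)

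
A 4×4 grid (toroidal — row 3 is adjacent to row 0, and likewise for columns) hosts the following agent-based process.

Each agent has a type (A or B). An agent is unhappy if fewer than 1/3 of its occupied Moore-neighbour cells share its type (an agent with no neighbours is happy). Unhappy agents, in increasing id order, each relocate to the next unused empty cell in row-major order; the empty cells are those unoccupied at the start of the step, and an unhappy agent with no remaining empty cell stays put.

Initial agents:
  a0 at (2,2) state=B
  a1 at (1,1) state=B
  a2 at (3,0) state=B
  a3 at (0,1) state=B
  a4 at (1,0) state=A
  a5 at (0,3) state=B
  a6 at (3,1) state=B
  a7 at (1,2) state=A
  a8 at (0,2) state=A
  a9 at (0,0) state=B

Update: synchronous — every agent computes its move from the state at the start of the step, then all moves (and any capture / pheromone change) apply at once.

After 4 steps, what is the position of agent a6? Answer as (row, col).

t=1: a0@(2,2):B a1@(1,1):B a2@(3,0):B a3@(0,1):B a4@(1,3):A a5@(0,3):B a6@(3,1):B a7@(2,0):A a8@(2,1):A a9@(0,0):B
t=2: a0@(2,2):B a1@(1,1):B a2@(3,0):B a3@(0,1):B a4@(0,2):A a5@(0,3):B a6@(3,1):B a7@(2,0):A a8@(1,0):A a9@(0,0):B
t=3: a0@(2,2):B a1@(1,1):B a2@(3,0):B a3@(0,1):B a4@(1,2):A a5@(0,3):B a6@(3,1):B a7@(1,3):A a8@(2,1):A a9@(0,0):B
t=4: a0@(2,2):B a1@(1,1):B a2@(3,0):B a3@(0,1):B a4@(1,2):A a5@(0,3):B a6@(3,1):B a7@(0,2):A a8@(1,0):A a9@(0,0):B

(3, 1)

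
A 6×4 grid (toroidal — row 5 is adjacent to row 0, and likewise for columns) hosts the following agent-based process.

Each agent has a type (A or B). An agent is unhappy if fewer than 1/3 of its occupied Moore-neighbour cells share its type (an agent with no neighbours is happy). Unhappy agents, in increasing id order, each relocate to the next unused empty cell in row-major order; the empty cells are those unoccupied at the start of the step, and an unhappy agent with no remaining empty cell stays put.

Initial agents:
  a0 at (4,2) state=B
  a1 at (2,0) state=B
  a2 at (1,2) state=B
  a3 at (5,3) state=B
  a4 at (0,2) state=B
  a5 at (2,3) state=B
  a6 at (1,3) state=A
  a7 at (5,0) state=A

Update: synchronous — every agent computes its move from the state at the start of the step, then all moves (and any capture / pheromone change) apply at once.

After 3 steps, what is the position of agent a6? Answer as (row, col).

(0, 0)

t=1: a0@(4,2):B a1@(2,0):B a2@(1,2):B a3@(5,3):B a4@(0,2):B a5@(2,3):B a6@(0,0):A a7@(0,1):A
t=2: (unchanged — steady state)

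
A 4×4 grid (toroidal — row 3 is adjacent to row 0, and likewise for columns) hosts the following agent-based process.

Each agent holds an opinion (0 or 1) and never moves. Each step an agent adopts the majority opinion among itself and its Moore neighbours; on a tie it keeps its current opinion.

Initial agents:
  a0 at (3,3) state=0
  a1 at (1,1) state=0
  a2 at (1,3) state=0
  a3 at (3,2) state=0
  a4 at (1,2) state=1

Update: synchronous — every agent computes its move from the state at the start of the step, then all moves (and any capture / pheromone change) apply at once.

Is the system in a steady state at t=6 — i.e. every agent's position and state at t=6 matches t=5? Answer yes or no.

t=1: a0@(3,3):0 a1@(1,1):0 a2@(1,3):0 a3@(3,2):0 a4@(1,2):0
t=2: (unchanged — steady state)

yes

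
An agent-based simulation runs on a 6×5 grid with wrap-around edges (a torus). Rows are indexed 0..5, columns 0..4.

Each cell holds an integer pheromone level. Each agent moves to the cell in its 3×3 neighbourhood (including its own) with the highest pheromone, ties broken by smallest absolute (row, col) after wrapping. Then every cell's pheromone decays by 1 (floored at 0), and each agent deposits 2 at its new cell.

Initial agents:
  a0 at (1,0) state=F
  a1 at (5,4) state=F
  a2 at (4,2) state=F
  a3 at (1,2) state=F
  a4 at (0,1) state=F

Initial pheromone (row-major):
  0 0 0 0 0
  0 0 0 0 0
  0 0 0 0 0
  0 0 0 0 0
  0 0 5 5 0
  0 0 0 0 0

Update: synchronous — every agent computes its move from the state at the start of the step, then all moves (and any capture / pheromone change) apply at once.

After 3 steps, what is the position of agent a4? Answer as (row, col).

t=1: a0@(0,0) a1@(4,3) a2@(4,2) a3@(0,1) a4@(0,0) | pheromone: 4 2 0 0 0 / 0 0 0 0 0 / 0 0 0 0 0 / 0 0 0 0 0 / 0 0 6 6 0 / 0 0 0 0 0
t=2: a0@(0,0) a1@(4,2) a2@(4,2) a3@(0,0) a4@(0,0) | pheromone: 9 1 0 0 0 / 0 0 0 0 0 / 0 0 0 0 0 / 0 0 0 0 0 / 0 0 9 5 0 / 0 0 0 0 0
t=3: a0@(0,0) a1@(4,2) a2@(4,2) a3@(0,0) a4@(0,0) | pheromone: 14 0 0 0 0 / 0 0 0 0 0 / 0 0 0 0 0 / 0 0 0 0 0 / 0 0 12 4 0 / 0 0 0 0 0

(0, 0)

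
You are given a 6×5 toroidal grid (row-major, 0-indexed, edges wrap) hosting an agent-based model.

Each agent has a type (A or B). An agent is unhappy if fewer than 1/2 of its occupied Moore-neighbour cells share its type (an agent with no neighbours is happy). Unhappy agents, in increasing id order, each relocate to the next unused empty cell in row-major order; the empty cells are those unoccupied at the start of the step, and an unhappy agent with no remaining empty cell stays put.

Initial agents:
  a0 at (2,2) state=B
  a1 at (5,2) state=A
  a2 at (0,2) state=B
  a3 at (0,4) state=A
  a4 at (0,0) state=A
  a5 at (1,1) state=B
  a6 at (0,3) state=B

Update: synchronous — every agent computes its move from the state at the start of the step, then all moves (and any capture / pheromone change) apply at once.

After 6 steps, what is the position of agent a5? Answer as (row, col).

t=1: a0@(2,2):B a1@(0,1):A a2@(0,2):B a3@(0,4):A a4@(0,0):A a5@(1,1):B a6@(1,0):B
t=2: a0@(2,2):B a1@(0,3):A a2@(0,2):B a3@(0,4):A a4@(0,0):A a5@(1,1):B a6@(1,2):B
t=3: a0@(2,2):B a1@(0,1):A a2@(0,2):B a3@(0,4):A a4@(0,0):A a5@(1,1):B a6@(1,2):B
t=4: a0@(2,2):B a1@(0,3):A a2@(0,2):B a3@(0,4):A a4@(0,0):A a5@(1,1):B a6@(1,2):B
t=5: a0@(2,2):B a1@(0,1):A a2@(0,2):B a3@(0,4):A a4@(0,0):A a5@(1,1):B a6@(1,2):B
t=6: a0@(2,2):B a1@(0,3):A a2@(0,2):B a3@(0,4):A a4@(0,0):A a5@(1,1):B a6@(1,2):B

(1, 1)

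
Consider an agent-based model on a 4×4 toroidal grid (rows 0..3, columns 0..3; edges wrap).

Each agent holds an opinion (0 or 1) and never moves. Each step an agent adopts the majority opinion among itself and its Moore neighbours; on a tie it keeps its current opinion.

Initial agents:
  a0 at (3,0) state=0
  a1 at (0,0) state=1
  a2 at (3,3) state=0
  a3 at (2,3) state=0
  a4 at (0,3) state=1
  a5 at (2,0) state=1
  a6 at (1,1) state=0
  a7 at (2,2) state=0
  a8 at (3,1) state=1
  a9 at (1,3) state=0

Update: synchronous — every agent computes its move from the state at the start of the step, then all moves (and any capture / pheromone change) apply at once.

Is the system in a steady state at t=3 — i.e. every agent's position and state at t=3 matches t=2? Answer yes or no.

yes

t=1: a0@(3,0):1 a1@(0,0):0 a2@(3,3):0 a3@(2,3):0 a4@(0,3):0 a5@(2,0):0 a6@(1,1):0 a7@(2,2):0 a8@(3,1):1 a9@(1,3):0
t=2: a0@(3,0):0 a1@(0,0):0 a2@(3,3):0 a3@(2,3):0 a4@(0,3):0 a5@(2,0):0 a6@(1,1):0 a7@(2,2):0 a8@(3,1):0 a9@(1,3):0
t=3: (unchanged — steady state)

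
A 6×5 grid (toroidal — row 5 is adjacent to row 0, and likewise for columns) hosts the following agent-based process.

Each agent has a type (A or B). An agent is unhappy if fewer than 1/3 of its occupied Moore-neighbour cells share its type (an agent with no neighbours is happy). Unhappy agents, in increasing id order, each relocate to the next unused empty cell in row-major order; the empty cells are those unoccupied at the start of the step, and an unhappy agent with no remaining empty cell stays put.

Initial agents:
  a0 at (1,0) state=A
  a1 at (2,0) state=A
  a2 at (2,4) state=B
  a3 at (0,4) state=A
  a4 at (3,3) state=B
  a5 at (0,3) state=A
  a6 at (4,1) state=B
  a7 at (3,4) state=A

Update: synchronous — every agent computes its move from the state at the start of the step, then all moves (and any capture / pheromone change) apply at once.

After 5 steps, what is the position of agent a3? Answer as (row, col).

t=1: a0@(1,0):A a1@(2,0):A a2@(0,0):B a3@(0,4):A a4@(3,3):B a5@(0,3):A a6@(4,1):B a7@(3,4):A
t=2: a0@(1,0):A a1@(2,0):A a2@(0,1):B a3@(0,4):A a4@(0,2):B a5@(0,3):A a6@(4,1):B a7@(3,4):A
t=3: (unchanged — steady state)

(0, 4)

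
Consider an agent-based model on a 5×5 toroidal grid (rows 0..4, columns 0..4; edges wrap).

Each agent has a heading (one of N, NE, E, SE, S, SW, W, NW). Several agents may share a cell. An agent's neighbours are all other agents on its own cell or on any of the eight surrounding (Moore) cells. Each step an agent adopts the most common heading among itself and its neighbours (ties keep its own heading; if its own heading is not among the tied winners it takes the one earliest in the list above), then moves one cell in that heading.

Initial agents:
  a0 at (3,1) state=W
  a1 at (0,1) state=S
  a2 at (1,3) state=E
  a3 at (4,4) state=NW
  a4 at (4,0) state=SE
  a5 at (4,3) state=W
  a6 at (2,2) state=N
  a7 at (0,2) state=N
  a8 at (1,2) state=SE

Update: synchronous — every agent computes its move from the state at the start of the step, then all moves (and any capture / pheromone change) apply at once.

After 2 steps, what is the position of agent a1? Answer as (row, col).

(0, 2)

t=1: a0@(3,0):W a1@(1,2):SE a2@(0,3):N a3@(3,3):NW a4@(0,1):SE a5@(4,2):W a6@(1,2):N a7@(4,2):N a8@(0,2):N
t=2: a0@(3,4):W a1@(0,2):N a2@(4,3):N a3@(2,2):NW a4@(4,1):N a5@(3,2):N a6@(0,2):N a7@(3,2):N a8@(4,2):N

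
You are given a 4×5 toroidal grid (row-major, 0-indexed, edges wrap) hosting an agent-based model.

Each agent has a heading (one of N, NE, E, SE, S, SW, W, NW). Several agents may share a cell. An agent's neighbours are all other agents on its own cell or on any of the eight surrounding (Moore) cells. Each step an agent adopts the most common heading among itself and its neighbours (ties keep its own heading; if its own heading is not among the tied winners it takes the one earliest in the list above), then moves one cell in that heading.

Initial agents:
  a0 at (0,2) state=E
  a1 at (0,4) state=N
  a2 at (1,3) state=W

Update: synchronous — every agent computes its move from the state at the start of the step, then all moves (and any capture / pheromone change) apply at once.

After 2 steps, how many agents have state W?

t=1: a0@(0,3):E a1@(3,4):N a2@(1,2):W
t=2: a0@(0,4):E a1@(2,4):N a2@(1,1):W

1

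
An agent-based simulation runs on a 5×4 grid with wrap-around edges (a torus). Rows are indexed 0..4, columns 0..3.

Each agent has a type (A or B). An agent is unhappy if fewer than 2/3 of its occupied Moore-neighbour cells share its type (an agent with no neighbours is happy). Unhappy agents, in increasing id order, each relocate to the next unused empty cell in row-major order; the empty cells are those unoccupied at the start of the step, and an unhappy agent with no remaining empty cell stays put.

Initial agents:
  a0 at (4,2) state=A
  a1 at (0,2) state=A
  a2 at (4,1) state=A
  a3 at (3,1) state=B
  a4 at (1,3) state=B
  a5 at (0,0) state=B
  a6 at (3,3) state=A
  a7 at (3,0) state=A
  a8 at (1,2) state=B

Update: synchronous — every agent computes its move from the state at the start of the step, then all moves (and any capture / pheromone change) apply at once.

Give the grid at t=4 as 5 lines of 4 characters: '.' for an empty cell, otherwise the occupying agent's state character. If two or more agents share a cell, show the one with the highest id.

A.A.
.BBA
.ABB
....
..A.

t=1: a0@(4,2):A a1@(0,1):A a2@(0,3):A a3@(1,0):B a4@(1,3):B a5@(1,1):B a6@(3,3):A a7@(3,0):A a8@(2,0):B
t=2: a0@(4,2):A a1@(0,0):A a2@(0,2):A a3@(1,2):B a4@(1,3):B a5@(1,1):B a6@(3,3):A a7@(2,1):A a8@(2,2):B
t=3: a0@(4,2):A a1@(0,1):A a2@(0,3):A a3@(1,0):B a4@(2,0):B a5@(2,3):B a6@(3,0):A a7@(3,1):A a8@(3,2):B
t=4: a0@(4,2):A a1@(0,0):A a2@(0,2):A a3@(1,1):B a4@(1,2):B a5@(2,3):B a6@(1,3):A a7@(2,1):A a8@(2,2):B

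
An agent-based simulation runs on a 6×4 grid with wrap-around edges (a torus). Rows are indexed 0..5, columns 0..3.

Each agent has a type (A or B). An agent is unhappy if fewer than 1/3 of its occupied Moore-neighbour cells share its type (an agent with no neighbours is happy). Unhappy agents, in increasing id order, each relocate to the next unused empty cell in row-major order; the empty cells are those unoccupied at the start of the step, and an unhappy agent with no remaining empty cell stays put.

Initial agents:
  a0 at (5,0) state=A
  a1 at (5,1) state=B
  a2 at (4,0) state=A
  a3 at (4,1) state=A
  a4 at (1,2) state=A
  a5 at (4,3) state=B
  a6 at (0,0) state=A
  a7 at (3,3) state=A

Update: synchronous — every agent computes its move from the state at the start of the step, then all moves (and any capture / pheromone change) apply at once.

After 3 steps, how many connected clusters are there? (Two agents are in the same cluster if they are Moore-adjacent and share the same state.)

t=1: a0@(5,0):A a1@(0,1):B a2@(4,0):A a3@(4,1):A a4@(1,2):A a5@(0,2):B a6@(0,0):A a7@(3,3):A
t=2: a0@(5,0):A a1@(0,3):B a2@(4,0):A a3@(4,1):A a4@(1,0):A a5@(0,2):B a6@(0,0):A a7@(3,3):A
t=3: a0@(5,0):A a1@(0,1):B a2@(4,0):A a3@(4,1):A a4@(1,0):A a5@(0,2):B a6@(0,0):A a7@(3,3):A

2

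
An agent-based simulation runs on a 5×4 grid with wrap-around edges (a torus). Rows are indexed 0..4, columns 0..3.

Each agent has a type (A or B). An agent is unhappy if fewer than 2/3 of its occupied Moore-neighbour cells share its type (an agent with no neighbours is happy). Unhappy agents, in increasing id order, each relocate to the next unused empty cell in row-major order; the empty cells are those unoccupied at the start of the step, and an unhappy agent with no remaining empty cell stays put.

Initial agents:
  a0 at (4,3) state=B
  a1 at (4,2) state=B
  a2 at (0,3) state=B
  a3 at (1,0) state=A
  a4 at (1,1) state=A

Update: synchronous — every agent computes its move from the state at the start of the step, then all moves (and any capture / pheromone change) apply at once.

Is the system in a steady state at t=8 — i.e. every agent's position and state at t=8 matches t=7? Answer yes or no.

no

t=1: a0@(4,3):B a1@(4,2):B a2@(0,3):B a3@(0,0):A a4@(1,1):A
t=2: a0@(4,3):B a1@(4,2):B a2@(0,3):B a3@(0,1):A a4@(1,1):A
t=3: a0@(4,3):B a1@(4,2):B a2@(0,3):B a3@(0,0):A a4@(1,1):A
t=4: a0@(4,3):B a1@(4,2):B a2@(0,3):B a3@(0,1):A a4@(1,1):A
t=5: a0@(4,3):B a1@(4,2):B a2@(0,3):B a3@(0,0):A a4@(1,1):A
t=6: a0@(4,3):B a1@(4,2):B a2@(0,3):B a3@(0,1):A a4@(1,1):A
t=7: a0@(4,3):B a1@(4,2):B a2@(0,3):B a3@(0,0):A a4@(1,1):A
t=8: a0@(4,3):B a1@(4,2):B a2@(0,3):B a3@(0,1):A a4@(1,1):A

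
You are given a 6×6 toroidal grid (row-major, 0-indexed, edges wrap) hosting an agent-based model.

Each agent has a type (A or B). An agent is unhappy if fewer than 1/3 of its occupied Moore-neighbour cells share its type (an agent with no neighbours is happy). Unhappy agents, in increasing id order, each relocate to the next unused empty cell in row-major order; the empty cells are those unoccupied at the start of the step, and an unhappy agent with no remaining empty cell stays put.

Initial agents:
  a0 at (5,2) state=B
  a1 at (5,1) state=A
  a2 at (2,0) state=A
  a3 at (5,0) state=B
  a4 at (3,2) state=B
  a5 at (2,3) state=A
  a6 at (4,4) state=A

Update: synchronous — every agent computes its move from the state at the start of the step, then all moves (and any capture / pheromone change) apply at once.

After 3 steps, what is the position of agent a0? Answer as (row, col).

(0, 0)

t=1: a0@(0,0):B a1@(0,1):A a2@(2,0):A a3@(0,2):B a4@(0,3):B a5@(0,4):A a6@(4,4):A
t=2: a0@(0,5):B a1@(1,0):A a2@(2,0):A a3@(0,2):B a4@(0,3):B a5@(1,1):A a6@(4,4):A
t=3: a0@(0,0):B a1@(1,0):A a2@(2,0):A a3@(0,2):B a4@(0,3):B a5@(1,1):A a6@(4,4):A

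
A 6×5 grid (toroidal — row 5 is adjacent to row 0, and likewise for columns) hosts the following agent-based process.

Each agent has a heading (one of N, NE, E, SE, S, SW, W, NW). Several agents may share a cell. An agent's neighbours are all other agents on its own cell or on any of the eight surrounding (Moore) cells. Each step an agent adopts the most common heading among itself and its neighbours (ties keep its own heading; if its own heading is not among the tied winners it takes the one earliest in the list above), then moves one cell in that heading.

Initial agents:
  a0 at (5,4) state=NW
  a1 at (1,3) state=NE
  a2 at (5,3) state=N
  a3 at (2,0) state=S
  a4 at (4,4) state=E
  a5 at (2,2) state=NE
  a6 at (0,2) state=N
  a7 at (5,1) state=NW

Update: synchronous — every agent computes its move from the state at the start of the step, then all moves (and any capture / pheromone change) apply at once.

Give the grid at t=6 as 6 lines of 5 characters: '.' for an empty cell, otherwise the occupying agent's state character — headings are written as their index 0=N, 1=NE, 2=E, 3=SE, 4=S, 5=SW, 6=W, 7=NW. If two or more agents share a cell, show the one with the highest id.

..0..
....1
...1.
.....
2....
...00

t=1: a0@(4,3):NW a1@(0,4):NE a2@(4,3):N a3@(3,0):S a4@(4,0):E a5@(1,3):NE a6@(5,2):N a7@(4,0):NW
t=2: a0@(3,3):N a1@(5,0):NE a2@(3,3):N a3@(4,0):S a4@(4,1):E a5@(0,4):NE a6@(4,2):N a7@(3,4):NW
t=3: a0@(2,3):N a1@(4,1):NE a2@(2,3):N a3@(5,0):S a4@(4,2):E a5@(5,0):NE a6@(3,2):N a7@(2,4):N
t=4: a0@(1,3):N a1@(3,2):NE a2@(1,3):N a3@(4,1):NE a4@(4,3):E a5@(4,1):NE a6@(2,2):N a7@(1,4):N
t=5: a0@(0,3):N a1@(2,3):NE a2@(0,3):N a3@(3,2):NE a4@(4,4):E a5@(3,2):NE a6@(1,2):N a7@(0,4):N
t=6: a0@(5,3):N a1@(1,4):NE a2@(5,3):N a3@(2,3):NE a4@(4,0):E a5@(2,3):NE a6@(0,2):N a7@(5,4):N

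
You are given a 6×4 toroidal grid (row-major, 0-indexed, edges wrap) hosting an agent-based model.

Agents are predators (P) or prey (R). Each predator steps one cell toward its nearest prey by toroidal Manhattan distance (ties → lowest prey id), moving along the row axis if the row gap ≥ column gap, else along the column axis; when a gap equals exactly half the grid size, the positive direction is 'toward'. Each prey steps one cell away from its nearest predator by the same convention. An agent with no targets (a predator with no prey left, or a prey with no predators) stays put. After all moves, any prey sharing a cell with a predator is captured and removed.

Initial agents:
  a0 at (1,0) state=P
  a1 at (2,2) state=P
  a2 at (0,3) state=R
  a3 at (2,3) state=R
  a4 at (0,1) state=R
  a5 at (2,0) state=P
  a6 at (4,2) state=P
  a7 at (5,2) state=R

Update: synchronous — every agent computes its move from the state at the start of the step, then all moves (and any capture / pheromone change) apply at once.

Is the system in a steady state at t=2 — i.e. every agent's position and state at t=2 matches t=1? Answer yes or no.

t=1: a0@(0,0):P a1@(2,3):P a2@(5,3):R a3@(2,0):R a4@(5,1):R a5@(2,3):P a6@(5,2):P a7@(0,2):R
t=2: a0@(5,0):P a1@(2,0):P a3@(2,1):R a5@(2,0):P a6@(5,3):P a7@(1,2):R

no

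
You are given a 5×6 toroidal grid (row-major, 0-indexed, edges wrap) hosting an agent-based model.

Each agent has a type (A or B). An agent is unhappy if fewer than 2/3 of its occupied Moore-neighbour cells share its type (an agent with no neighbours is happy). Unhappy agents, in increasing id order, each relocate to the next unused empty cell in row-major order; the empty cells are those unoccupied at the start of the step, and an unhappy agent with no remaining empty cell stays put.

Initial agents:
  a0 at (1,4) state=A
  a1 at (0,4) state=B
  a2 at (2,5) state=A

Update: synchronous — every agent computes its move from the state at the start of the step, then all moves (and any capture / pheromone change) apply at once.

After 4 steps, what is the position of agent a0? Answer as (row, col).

t=1: a0@(0,0):A a1@(0,1):B a2@(2,5):A
t=2: a0@(0,2):A a1@(0,3):B a2@(2,5):A
t=3: a0@(0,0):A a1@(0,1):B a2@(2,5):A
t=4: a0@(0,2):A a1@(0,3):B a2@(2,5):A

(0, 2)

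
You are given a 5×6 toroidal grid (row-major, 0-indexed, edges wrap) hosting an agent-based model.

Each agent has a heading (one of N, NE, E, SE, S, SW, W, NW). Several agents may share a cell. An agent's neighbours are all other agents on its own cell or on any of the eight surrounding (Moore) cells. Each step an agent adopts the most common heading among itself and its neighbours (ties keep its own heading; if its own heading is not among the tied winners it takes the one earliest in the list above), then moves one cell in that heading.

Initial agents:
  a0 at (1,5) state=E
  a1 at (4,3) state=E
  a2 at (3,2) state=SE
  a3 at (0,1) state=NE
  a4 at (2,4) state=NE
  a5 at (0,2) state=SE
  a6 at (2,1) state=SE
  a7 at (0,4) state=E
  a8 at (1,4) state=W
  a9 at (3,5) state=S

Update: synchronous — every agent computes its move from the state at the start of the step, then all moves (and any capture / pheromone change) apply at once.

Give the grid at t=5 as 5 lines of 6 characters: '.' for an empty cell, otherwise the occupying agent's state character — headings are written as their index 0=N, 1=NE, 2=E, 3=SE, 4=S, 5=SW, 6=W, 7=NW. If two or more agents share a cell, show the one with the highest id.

.3.2..
...22.
3.....
33....
..22..

t=1: a0@(1,0):E a1@(4,4):E a2@(4,3):SE a3@(4,2):NE a4@(1,5):NE a5@(1,3):SE a6@(3,2):SE a7@(0,5):E a8@(1,5):E a9@(4,5):S
t=2: a0@(1,1):E a1@(4,5):E a2@(0,4):SE a3@(0,3):SE a4@(1,0):E a5@(2,4):SE a6@(4,3):SE a7@(0,0):E a8@(1,0):E a9@(4,0):E
t=3: a0@(1,2):E a1@(4,0):E a2@(1,5):SE a3@(1,4):SE a4@(1,1):E a5@(3,5):SE a6@(0,4):SE a7@(0,1):E a8@(1,1):E a9@(4,1):E
t=4: a0@(1,3):E a1@(4,1):E a2@(2,0):SE a3@(2,5):SE a4@(1,2):E a5@(4,0):SE a6@(1,5):SE a7@(0,2):E a8@(1,2):E a9@(4,2):E
t=5: a0@(1,4):E a1@(4,2):E a2@(3,1):SE a3@(3,0):SE a4@(1,3):E a5@(0,1):SE a6@(2,0):SE a7@(0,3):E a8@(1,3):E a9@(4,3):E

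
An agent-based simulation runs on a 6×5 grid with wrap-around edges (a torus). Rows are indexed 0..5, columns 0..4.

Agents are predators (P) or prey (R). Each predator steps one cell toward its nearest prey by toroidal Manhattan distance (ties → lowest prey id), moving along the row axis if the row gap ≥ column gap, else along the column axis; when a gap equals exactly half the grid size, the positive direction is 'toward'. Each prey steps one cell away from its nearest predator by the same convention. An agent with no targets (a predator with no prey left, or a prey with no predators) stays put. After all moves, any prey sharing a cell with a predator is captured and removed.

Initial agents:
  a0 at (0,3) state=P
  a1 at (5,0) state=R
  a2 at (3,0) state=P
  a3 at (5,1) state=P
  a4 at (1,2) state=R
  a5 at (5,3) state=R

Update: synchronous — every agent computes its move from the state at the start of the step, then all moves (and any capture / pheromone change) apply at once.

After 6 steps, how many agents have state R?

t=1: a0@(5,3):P a1@(5,4):R a2@(4,0):P a3@(5,0):P a4@(2,2):R a5@(4,3):R
t=2: a0@(5,4):P a2@(5,0):P a3@(5,4):P a4@(1,2):R a5@(3,3):R
t=3: a0@(4,4):P a2@(0,0):P a3@(4,4):P a4@(2,2):R a5@(2,3):R
t=4: a0@(3,4):P a2@(1,0):P a3@(3,4):P a4@(1,2):R a5@(1,3):R
t=5: a0@(2,4):P a2@(1,1):P a3@(2,4):P a4@(1,3):R a5@(1,2):R
t=6: a0@(1,4):P a2@(1,2):P a3@(1,4):P a4@(0,3):R a5@(1,3):R

2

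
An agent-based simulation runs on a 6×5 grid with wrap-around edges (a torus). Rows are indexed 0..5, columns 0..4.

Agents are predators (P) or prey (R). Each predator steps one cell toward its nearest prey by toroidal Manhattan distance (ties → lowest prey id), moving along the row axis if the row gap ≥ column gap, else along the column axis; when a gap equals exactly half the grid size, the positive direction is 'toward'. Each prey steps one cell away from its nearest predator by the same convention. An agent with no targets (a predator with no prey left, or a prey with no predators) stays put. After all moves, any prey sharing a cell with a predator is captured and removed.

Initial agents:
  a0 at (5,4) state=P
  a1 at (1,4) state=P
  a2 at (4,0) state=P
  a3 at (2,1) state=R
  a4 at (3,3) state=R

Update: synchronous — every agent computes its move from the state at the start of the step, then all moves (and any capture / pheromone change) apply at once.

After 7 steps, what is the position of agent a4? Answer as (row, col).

t=1: a0@(4,4):P a1@(1,0):P a2@(3,0):P a3@(2,2):R a4@(2,3):R
t=2: a0@(3,4):P a1@(1,1):P a2@(3,1):P a3@(2,3):R a4@(1,3):R
t=3: a0@(2,4):P a1@(1,2):P a2@(3,2):P a3@(1,3):R a4@(1,4):R
t=4: a0@(1,4):P a1@(1,3):P a2@(2,2):P a4@(0,4):R
t=5: a0@(0,4):P a1@(0,3):P a2@(1,2):P a4@(5,4):R
t=6: a0@(5,4):P a1@(5,3):P a2@(0,2):P a4@(4,4):R
t=7: a0@(4,4):P a1@(4,3):P a2@(5,2):P a4@(3,4):R

(3, 4)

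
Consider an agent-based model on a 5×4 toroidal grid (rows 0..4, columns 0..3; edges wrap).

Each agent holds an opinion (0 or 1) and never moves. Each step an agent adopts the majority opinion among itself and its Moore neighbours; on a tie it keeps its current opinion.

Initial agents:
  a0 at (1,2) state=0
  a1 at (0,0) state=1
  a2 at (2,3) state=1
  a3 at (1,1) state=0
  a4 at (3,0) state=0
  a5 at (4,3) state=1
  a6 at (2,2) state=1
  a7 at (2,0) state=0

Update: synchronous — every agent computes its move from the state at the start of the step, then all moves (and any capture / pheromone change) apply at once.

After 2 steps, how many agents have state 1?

t=1: a0@(1,2):0 a1@(0,0):1 a2@(2,3):0 a3@(1,1):0 a4@(3,0):0 a5@(4,3):1 a6@(2,2):1 a7@(2,0):0
t=2: a0@(1,2):0 a1@(0,0):1 a2@(2,3):0 a3@(1,1):0 a4@(3,0):0 a5@(4,3):1 a6@(2,2):0 a7@(2,0):0

2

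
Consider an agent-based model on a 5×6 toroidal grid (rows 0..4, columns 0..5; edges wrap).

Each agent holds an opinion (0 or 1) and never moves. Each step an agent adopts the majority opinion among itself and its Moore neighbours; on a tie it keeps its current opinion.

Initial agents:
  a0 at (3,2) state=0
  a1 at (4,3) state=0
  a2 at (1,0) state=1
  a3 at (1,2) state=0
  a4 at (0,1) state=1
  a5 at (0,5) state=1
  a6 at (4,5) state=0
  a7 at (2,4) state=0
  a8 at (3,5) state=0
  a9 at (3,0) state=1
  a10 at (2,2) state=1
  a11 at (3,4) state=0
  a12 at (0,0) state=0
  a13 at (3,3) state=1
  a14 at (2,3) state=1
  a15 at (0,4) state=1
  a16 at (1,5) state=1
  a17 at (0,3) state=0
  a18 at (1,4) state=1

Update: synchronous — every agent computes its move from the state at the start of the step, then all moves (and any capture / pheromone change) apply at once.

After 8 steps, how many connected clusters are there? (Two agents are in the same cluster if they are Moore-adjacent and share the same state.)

t=1: a0@(3,2):1 a1@(4,3):0 a2@(1,0):1 a3@(1,2):1 a4@(0,1):1 a5@(0,5):1 a6@(4,5):0 a7@(2,4):1 a8@(3,5):0 a9@(3,0):0 a10@(2,2):1 a11@(3,4):0 a12@(0,0):1 a13@(3,3):0 a14@(2,3):1 a15@(0,4):1 a16@(1,5):1 a17@(0,3):0 a18@(1,4):1
t=2: a0@(3,2):1 a1@(4,3):0 a2@(1,0):1 a3@(1,2):1 a4@(0,1):1 a5@(0,5):1 a6@(4,5):0 a7@(2,4):1 a8@(3,5):0 a9@(3,0):0 a10@(2,2):1 a11@(3,4):0 a12@(0,0):1 a13@(3,3):1 a14@(2,3):1 a15@(0,4):1 a16@(1,5):1 a17@(0,3):1 a18@(1,4):1
t=3: a0@(3,2):1 a1@(4,3):1 a2@(1,0):1 a3@(1,2):1 a4@(0,1):1 a5@(0,5):1 a6@(4,5):0 a7@(2,4):1 a8@(3,5):0 a9@(3,0):0 a10@(2,2):1 a11@(3,4):0 a12@(0,0):1 a13@(3,3):1 a14@(2,3):1 a15@(0,4):1 a16@(1,5):1 a17@(0,3):1 a18@(1,4):1
t=4: a0@(3,2):1 a1@(4,3):1 a2@(1,0):1 a3@(1,2):1 a4@(0,1):1 a5@(0,5):1 a6@(4,5):0 a7@(2,4):1 a8@(3,5):0 a9@(3,0):0 a10@(2,2):1 a11@(3,4):1 a12@(0,0):1 a13@(3,3):1 a14@(2,3):1 a15@(0,4):1 a16@(1,5):1 a17@(0,3):1 a18@(1,4):1
t=5: a0@(3,2):1 a1@(4,3):1 a2@(1,0):1 a3@(1,2):1 a4@(0,1):1 a5@(0,5):1 a6@(4,5):1 a7@(2,4):1 a8@(3,5):0 a9@(3,0):0 a10@(2,2):1 a11@(3,4):1 a12@(0,0):1 a13@(3,3):1 a14@(2,3):1 a15@(0,4):1 a16@(1,5):1 a17@(0,3):1 a18@(1,4):1
t=6: a0@(3,2):1 a1@(4,3):1 a2@(1,0):1 a3@(1,2):1 a4@(0,1):1 a5@(0,5):1 a6@(4,5):1 a7@(2,4):1 a8@(3,5):1 a9@(3,0):0 a10@(2,2):1 a11@(3,4):1 a12@(0,0):1 a13@(3,3):1 a14@(2,3):1 a15@(0,4):1 a16@(1,5):1 a17@(0,3):1 a18@(1,4):1
t=7: a0@(3,2):1 a1@(4,3):1 a2@(1,0):1 a3@(1,2):1 a4@(0,1):1 a5@(0,5):1 a6@(4,5):1 a7@(2,4):1 a8@(3,5):1 a9@(3,0):1 a10@(2,2):1 a11@(3,4):1 a12@(0,0):1 a13@(3,3):1 a14@(2,3):1 a15@(0,4):1 a16@(1,5):1 a17@(0,3):1 a18@(1,4):1
t=8: (unchanged — steady state)

1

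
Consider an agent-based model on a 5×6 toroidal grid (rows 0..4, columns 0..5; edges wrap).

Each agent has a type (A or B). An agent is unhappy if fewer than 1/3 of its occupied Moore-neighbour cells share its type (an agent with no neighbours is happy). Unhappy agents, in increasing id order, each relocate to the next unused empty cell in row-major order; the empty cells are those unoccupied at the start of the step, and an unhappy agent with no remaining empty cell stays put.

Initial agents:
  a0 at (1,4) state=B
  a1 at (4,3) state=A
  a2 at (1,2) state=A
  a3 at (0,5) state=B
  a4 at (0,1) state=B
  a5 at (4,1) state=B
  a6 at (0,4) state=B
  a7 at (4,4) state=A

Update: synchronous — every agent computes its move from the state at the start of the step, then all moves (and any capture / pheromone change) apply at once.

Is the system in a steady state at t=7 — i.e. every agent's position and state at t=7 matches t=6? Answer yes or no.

yes

t=1: a0@(1,4):B a1@(4,3):A a2@(0,0):A a3@(0,5):B a4@(0,1):B a5@(4,1):B a6@(0,4):B a7@(4,4):A
t=2: a0@(1,4):B a1@(4,3):A a2@(0,2):A a3@(0,5):B a4@(0,1):B a5@(4,1):B a6@(0,4):B a7@(4,4):A
t=3: (unchanged — steady state)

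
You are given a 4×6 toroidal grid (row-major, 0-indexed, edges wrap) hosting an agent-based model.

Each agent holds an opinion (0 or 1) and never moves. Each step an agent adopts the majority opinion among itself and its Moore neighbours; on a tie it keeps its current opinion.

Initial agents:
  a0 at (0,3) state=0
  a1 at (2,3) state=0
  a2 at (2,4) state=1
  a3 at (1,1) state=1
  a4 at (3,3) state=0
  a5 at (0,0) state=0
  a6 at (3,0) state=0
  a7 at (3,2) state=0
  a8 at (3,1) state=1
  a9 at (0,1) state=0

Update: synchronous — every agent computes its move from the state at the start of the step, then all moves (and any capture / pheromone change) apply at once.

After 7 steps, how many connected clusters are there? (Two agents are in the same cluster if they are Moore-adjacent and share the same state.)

t=1: a0@(0,3):0 a1@(2,3):0 a2@(2,4):0 a3@(1,1):0 a4@(3,3):0 a5@(0,0):0 a6@(3,0):0 a7@(3,2):0 a8@(3,1):0 a9@(0,1):0
t=2: (unchanged — steady state)

1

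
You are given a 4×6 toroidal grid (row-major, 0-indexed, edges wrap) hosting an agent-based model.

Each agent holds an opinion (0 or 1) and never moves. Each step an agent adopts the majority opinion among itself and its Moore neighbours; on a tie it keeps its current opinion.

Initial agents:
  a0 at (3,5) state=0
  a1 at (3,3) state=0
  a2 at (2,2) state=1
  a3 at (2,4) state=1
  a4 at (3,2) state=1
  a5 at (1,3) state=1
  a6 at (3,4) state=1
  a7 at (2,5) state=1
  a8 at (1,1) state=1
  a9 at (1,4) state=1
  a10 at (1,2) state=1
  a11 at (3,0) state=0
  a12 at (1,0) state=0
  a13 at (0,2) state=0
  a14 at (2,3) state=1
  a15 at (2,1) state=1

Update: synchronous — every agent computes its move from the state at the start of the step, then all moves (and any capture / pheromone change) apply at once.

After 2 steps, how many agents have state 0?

t=1: a0@(3,5):1 a1@(3,3):1 a2@(2,2):1 a3@(2,4):1 a4@(3,2):1 a5@(1,3):1 a6@(3,4):1 a7@(2,5):1 a8@(1,1):1 a9@(1,4):1 a10@(1,2):1 a11@(3,0):0 a12@(1,0):1 a13@(0,2):1 a14@(2,3):1 a15@(2,1):1
t=2: a0@(3,5):1 a1@(3,3):1 a2@(2,2):1 a3@(2,4):1 a4@(3,2):1 a5@(1,3):1 a6@(3,4):1 a7@(2,5):1 a8@(1,1):1 a9@(1,4):1 a10@(1,2):1 a11@(3,0):1 a12@(1,0):1 a13@(0,2):1 a14@(2,3):1 a15@(2,1):1

0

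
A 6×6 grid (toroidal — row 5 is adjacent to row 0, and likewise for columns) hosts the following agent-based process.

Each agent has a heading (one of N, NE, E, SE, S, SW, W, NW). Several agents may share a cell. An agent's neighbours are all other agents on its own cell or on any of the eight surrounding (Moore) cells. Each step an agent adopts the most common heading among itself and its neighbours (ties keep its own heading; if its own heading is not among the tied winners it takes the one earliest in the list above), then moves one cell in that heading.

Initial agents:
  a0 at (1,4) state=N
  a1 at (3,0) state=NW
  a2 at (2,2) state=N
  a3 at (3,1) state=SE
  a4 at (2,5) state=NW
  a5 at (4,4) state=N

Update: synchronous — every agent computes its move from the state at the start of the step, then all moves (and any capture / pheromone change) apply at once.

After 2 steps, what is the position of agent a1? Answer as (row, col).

(1, 4)

t=1: a0@(0,4):N a1@(2,5):NW a2@(1,2):N a3@(4,2):SE a4@(1,4):NW a5@(3,4):N
t=2: a0@(5,4):N a1@(1,4):NW a2@(0,2):N a3@(5,3):SE a4@(0,3):NW a5@(2,4):N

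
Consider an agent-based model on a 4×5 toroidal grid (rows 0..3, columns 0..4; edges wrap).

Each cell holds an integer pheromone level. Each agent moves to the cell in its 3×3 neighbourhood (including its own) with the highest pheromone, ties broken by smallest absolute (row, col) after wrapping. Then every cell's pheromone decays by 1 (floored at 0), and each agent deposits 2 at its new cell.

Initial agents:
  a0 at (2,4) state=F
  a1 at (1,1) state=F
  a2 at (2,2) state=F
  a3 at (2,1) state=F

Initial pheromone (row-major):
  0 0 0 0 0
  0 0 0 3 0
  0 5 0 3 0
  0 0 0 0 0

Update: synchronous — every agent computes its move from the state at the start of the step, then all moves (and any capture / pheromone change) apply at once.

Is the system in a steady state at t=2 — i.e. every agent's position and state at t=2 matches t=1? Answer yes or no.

yes

t=1: a0@(1,3) a1@(2,1) a2@(2,1) a3@(2,1) | pheromone: 0 0 0 0 0 / 0 0 0 4 0 / 0 10 0 2 0 / 0 0 0 0 0
t=2: a0@(1,3) a1@(2,1) a2@(2,1) a3@(2,1) | pheromone: 0 0 0 0 0 / 0 0 0 5 0 / 0 15 0 1 0 / 0 0 0 0 0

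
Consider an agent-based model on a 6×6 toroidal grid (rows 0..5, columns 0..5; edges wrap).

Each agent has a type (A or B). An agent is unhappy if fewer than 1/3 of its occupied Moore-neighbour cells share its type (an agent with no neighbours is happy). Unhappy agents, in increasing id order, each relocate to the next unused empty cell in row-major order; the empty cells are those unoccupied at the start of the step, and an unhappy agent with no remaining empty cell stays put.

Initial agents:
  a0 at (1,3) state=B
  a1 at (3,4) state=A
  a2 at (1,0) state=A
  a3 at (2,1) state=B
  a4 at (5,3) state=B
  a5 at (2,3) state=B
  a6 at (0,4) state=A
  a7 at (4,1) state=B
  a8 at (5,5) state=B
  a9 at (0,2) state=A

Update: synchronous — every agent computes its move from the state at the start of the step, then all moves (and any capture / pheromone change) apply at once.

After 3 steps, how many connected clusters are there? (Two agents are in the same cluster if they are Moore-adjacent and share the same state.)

3

t=1: a0@(1,3):B a1@(0,0):A a2@(0,1):A a3@(0,3):B a4@(0,5):B a5@(2,3):B a6@(1,1):A a7@(4,1):B a8@(1,2):B a9@(1,4):A
t=2: a0@(1,3):B a1@(0,0):A a2@(0,1):A a3@(0,3):B a4@(0,2):B a5@(2,3):B a6@(1,1):A a7@(4,1):B a8@(1,2):B a9@(0,4):A
t=3: a0@(1,3):B a1@(0,0):A a2@(0,1):A a3@(0,3):B a4@(0,2):B a5@(2,3):B a6@(1,1):A a7@(4,1):B a8@(1,2):B a9@(0,5):A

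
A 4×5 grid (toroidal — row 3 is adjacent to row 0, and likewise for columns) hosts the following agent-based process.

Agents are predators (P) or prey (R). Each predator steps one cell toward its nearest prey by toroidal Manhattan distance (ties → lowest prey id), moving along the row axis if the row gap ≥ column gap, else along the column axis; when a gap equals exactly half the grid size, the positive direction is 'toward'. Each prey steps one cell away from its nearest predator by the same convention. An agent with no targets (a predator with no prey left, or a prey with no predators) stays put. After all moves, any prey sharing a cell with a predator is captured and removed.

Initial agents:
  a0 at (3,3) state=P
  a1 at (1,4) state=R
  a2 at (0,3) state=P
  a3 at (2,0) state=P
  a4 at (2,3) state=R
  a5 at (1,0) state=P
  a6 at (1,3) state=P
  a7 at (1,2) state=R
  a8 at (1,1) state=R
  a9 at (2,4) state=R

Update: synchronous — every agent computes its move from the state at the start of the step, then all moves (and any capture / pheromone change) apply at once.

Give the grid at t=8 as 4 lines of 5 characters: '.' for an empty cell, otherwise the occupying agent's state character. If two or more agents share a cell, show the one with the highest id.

.....
PPP..
.....
.....

t=1: a0@(2,3):P a2@(1,3):P a3@(2,4):P a5@(1,4):P a6@(1,4):P a7@(1,1):R a8@(1,2):R
t=2: a0@(1,3):P a2@(1,2):P a3@(2,0):P a5@(1,0):P a6@(1,0):P a8@(1,1):R
t=3: a0@(1,2):P a2@(1,1):P a3@(1,0):P a5@(1,1):P a6@(1,1):P
t=4: (unchanged — steady state)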